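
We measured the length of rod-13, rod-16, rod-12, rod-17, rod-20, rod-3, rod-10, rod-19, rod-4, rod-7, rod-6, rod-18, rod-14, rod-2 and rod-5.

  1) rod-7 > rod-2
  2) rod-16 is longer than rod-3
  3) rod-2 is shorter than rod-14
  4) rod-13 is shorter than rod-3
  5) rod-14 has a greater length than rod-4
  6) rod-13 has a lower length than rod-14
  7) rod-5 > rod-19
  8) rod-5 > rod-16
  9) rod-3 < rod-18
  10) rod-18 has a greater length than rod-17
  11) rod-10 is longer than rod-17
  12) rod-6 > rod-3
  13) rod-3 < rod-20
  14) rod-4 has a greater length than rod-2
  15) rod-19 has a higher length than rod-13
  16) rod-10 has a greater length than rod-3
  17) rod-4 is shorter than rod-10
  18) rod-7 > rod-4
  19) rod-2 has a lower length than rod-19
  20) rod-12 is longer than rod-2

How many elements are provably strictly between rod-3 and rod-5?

1

The relations place rod-3 below rod-5. An element lies strictly between them when it is forced above rod-3 and also forced below rod-5.
Above rod-3: {rod-10, rod-20, rod-18, rod-6, rod-16}. Below rod-5: {rod-13, rod-2, rod-19, rod-16}.
Intersection: {rod-16} — 1.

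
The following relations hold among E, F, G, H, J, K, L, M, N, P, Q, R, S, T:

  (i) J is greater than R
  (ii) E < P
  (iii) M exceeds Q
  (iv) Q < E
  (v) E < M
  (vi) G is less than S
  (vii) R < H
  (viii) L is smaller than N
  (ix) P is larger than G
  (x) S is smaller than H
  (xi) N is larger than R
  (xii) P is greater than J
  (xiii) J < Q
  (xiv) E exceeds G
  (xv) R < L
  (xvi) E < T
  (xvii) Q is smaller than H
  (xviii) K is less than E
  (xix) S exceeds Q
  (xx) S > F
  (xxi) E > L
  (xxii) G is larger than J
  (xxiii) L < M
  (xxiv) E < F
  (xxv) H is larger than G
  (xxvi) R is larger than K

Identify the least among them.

K

R is not least since K < R; J is not least since R < J; L is not least since R < L; Q is not least since J < Q; G is not least since J < G; E is not least since Q < E; F is not least since E < F; P is not least since J < P; S is not least since Q < S; N is not least since L < N; T is not least since E < T; H is not least since Q < H; M is not least since L < M.
Only K has nothing below it, so K is the least.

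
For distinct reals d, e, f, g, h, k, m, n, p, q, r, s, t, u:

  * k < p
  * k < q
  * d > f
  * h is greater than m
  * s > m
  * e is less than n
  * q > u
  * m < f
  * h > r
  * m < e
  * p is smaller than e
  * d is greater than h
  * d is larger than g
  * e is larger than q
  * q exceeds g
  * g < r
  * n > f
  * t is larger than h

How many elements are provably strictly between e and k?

2

Chaining upward from k reaches: q, p, n.
Chaining downward from e reaches: m, g, u, q, p.
Strictly between k and e are those in both lists: q, p — 2 elements.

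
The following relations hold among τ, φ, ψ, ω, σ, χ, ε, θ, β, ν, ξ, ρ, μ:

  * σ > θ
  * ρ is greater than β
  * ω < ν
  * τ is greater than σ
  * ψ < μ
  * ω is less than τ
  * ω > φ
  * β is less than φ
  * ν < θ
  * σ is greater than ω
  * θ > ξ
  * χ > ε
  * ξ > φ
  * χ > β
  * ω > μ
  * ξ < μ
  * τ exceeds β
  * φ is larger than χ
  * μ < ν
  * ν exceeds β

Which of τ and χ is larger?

The relevant relations are χ < φ; φ < ξ; ξ < μ; μ < ω; ω < ν; ν < θ; θ < σ; σ < τ.
Chaining these gives χ < φ < ξ < μ < ω < ν < θ < σ < τ.
So χ < τ; τ is the larger of the two.

τ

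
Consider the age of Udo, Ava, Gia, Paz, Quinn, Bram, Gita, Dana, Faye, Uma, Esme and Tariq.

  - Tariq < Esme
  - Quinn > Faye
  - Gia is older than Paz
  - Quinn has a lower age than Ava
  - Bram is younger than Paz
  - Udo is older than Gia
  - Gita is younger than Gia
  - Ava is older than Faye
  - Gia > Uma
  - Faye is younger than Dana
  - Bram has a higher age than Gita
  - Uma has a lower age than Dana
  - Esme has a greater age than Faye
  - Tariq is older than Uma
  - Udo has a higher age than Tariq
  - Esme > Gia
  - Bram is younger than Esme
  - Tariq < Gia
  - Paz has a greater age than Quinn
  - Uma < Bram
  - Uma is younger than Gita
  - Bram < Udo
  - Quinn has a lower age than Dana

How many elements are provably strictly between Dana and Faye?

1

Chaining upward from Faye reaches: Quinn, Ava, Paz, Gia, Udo, Esme.
Chaining downward from Dana reaches: Quinn, Uma.
Strictly between Faye and Dana are those in both lists: Quinn — 1 element.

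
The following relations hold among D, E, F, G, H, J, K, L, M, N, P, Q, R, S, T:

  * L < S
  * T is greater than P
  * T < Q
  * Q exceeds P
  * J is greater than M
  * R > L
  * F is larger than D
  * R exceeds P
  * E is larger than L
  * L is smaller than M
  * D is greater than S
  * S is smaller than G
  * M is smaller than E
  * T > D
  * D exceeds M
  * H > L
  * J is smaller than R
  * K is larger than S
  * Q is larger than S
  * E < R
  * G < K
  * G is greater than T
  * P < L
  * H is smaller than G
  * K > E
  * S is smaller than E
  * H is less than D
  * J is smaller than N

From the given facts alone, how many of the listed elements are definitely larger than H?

Directly above H: D, G.
One step further: T, K, F (5 so far).
One step further: Q (6 so far).
No other element is forced above H by the given relations, so the count is 6.

6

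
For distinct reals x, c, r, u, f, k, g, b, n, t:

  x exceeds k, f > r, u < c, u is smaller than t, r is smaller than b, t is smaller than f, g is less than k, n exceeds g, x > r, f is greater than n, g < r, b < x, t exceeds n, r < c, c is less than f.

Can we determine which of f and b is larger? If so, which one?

undetermined

Following every chain through b: above b we get x; below b we get g, r.
f is not reached, and no chain runs the other way from f to b.
So the given relations leave the order of b and f undetermined.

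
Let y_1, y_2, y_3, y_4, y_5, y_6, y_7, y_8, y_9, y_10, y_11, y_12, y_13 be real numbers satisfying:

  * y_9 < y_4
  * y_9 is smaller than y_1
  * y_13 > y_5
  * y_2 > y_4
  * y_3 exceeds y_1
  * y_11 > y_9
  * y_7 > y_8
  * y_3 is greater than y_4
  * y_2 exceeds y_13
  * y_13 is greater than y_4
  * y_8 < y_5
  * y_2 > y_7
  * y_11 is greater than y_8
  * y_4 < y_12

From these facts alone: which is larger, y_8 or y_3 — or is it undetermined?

Following every chain through y_8: above y_8 we get y_7, y_5, y_13, y_11, y_2.
y_3 is not reached, and no chain runs the other way from y_3 to y_8.
So the given relations leave the order of y_8 and y_3 undetermined.

undetermined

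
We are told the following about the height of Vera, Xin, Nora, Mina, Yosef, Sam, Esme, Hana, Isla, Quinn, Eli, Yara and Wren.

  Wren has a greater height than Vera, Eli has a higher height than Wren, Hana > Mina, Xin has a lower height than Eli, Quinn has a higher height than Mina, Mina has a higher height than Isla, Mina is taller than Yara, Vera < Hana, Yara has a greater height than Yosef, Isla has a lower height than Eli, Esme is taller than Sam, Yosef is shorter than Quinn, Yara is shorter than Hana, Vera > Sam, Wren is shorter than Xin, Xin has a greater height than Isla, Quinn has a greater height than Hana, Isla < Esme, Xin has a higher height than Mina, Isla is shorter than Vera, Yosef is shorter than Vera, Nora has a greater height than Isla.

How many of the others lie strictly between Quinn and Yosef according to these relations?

The relations place Yosef below Quinn. An element lies strictly between them when it is forced above Yosef and also forced below Quinn.
Above Yosef: {Vera, Wren, Yara, Mina, Hana, Xin, Eli}. Below Quinn: {Isla, Sam, Vera, Yara, Mina, Hana}.
Intersection: {Vera, Yara, Mina, Hana} — 4.

4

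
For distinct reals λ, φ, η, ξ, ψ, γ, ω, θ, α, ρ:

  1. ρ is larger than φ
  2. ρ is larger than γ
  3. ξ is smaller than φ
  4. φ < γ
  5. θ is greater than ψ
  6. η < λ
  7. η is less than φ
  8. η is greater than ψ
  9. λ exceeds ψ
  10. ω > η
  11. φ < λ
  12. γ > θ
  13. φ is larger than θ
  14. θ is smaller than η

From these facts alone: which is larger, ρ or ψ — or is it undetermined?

Following the relations from ψ: ψ < θ < η < φ < γ < ρ.
So ρ is larger.

ρ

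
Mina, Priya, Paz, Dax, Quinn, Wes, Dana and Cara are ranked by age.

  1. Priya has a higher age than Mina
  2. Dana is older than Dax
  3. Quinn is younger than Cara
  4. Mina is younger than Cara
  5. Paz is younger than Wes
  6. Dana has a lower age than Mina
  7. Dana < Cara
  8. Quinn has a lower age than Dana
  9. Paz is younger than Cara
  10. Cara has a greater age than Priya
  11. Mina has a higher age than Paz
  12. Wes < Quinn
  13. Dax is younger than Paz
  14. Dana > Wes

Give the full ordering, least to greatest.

Dax < Paz < Wes < Quinn < Dana < Mina < Priya < Cara

Nothing is placed below Dax, so it is least; from there Dax < Paz; Paz < Wes; Wes < Quinn; Quinn < Dana; Dana < Mina; Mina < Priya; Priya < Cara, each given directly.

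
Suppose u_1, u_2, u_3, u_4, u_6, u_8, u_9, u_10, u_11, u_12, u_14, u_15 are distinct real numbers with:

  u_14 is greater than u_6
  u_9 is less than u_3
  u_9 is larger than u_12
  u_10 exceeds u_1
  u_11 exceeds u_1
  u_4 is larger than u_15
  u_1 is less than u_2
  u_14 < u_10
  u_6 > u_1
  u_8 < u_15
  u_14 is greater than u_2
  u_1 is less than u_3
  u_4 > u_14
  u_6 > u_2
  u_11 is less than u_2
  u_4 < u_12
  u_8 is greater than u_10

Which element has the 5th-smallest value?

u_14

The consecutive relations fix a unique order: u_1 < u_11 < u_2 < u_6 < u_14 < u_10 < u_8 < u_15 < u_4 < u_12 < u_9 < u_3.
Counting 5 from the smallest end gives u_14.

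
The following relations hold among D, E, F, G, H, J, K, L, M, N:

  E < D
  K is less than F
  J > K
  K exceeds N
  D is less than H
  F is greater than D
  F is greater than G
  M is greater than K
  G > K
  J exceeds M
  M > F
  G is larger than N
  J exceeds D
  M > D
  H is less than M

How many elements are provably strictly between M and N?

The relations place N below M. An element lies strictly between them when it is forced above N and also forced below M.
Above N: {K, G, F, J}. Below M: {E, K, G, D, H, F}.
Intersection: {K, G, F} — 3.

3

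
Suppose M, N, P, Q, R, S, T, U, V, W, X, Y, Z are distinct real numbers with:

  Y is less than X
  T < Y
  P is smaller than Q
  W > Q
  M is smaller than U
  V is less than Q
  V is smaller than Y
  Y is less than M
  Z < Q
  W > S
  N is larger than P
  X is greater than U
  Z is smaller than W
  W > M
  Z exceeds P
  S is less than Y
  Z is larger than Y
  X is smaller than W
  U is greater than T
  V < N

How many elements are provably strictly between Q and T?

Chaining upward from T reaches: Y, Z, M, U, X, W.
Chaining downward from Q reaches: V, S, P, Y, Z.
Strictly between T and Q are those in both lists: Y, Z — 2 elements.

2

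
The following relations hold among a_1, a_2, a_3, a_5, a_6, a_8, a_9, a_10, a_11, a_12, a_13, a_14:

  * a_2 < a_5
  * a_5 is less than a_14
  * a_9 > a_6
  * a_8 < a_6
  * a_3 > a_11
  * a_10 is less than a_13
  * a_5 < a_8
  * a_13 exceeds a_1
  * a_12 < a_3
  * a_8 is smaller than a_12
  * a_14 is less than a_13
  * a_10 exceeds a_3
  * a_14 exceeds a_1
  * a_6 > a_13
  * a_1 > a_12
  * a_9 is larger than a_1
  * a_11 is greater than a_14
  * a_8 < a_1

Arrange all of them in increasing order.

a_2 < a_5 < a_8 < a_12 < a_1 < a_14 < a_11 < a_3 < a_10 < a_13 < a_6 < a_9

Each adjacent pair is fixed by a given relation: a_2 < a_5; a_5 < a_8; a_8 < a_12; a_12 < a_1; a_1 < a_14; a_14 < a_11; a_11 < a_3; a_3 < a_10; a_10 < a_13; a_13 < a_6; a_6 < a_9. Chaining them end to end gives the full order.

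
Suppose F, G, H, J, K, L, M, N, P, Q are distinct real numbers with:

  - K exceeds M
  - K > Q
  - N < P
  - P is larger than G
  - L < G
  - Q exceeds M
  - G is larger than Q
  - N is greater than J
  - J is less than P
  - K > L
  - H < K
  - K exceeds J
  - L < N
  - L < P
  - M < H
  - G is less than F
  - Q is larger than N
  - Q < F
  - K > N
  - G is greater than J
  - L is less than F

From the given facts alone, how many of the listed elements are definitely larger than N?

5

From N the given relations immediately reach Q, K, P.
From those, G, F — 5 in total.
No other element is forced above N by the given relations, so the count is 5.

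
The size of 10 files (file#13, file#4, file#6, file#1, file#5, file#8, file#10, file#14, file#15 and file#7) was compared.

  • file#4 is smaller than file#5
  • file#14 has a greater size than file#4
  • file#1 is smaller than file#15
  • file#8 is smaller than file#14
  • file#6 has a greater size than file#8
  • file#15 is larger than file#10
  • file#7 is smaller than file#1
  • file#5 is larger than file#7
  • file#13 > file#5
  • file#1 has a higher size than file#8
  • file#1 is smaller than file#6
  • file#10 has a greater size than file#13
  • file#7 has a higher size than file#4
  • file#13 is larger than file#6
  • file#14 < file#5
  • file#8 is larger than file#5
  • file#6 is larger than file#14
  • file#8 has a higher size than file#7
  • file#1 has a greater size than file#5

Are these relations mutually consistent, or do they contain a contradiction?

We have file#5 < file#8 stated directly, yet also file#8 < file#14 < file#5 by chaining the others — so file#8 < file#5. Contradiction.

inconsistent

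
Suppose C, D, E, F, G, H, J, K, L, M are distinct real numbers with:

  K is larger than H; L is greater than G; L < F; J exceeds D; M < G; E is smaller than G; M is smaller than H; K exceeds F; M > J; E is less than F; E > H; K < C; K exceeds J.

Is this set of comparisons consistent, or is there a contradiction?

Every relation is compatible with D < J < M < H < E < G < L < F < K < C; the set is consistent.

consistent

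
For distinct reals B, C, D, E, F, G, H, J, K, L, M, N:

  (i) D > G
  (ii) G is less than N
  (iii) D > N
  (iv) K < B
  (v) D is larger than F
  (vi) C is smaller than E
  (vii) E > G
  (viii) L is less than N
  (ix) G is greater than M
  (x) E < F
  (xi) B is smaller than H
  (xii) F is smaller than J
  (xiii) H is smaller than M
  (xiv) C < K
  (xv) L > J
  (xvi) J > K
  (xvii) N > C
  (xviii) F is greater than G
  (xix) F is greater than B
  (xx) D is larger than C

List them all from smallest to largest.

C < K < B < H < M < G < E < F < J < L < N < D

Nothing is placed below C, so it is least; from there C < K; K < B; B < H; H < M; M < G; G < E; E < F; F < J; J < L; L < N; N < D, each given directly.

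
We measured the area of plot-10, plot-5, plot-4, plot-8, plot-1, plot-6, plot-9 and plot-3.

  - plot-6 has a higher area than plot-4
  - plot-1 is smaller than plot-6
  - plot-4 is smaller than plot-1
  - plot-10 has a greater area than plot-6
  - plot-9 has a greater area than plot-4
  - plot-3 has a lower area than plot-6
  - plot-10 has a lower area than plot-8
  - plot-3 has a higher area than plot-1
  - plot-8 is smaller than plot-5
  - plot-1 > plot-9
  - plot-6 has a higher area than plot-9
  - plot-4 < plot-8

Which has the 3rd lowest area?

plot-1

Chaining the given pairs: plot-4 < plot-9 < plot-1 < plot-3 < plot-6 < plot-10 < plot-8 < plot-5.
The 3rd smallest is plot-1.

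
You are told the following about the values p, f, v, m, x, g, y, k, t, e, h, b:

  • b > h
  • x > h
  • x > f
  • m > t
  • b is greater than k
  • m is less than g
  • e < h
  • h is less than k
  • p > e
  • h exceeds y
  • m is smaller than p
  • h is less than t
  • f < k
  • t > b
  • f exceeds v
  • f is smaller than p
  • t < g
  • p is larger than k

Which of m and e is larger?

m

e < h and h < k give e < k.
With k < b: e < h < k < b.
Then b < t extends the chain to t.
With t < m: e < h < k < b < t < m.
So e < m; m is the larger of the two.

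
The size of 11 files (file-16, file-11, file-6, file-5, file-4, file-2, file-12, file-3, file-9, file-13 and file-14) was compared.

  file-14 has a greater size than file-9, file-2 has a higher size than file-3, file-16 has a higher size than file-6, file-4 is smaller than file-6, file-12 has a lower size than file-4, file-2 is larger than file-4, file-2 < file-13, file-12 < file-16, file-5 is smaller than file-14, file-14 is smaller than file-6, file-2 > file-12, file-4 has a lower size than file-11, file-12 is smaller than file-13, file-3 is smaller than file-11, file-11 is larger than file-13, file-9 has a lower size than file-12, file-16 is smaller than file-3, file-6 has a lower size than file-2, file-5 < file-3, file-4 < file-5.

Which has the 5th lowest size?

file-14

Chaining the given pairs: file-9 < file-12 < file-4 < file-5 < file-14 < file-6 < file-16 < file-3 < file-2 < file-13 < file-11.
Counting 5 from the smallest end gives file-14.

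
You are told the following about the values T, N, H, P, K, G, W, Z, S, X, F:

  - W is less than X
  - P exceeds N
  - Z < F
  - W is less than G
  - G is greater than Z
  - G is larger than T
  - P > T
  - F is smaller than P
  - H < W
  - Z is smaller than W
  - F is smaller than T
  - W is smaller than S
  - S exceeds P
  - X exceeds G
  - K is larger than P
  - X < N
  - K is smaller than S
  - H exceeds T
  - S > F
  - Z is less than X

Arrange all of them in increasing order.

Z < F < T < H < W < G < X < N < P < K < S

Nothing is placed below Z, so it is least; from there Z < F; F < T; T < H; H < W; W < G; G < X; X < N; N < P; P < K; K < S, each given directly.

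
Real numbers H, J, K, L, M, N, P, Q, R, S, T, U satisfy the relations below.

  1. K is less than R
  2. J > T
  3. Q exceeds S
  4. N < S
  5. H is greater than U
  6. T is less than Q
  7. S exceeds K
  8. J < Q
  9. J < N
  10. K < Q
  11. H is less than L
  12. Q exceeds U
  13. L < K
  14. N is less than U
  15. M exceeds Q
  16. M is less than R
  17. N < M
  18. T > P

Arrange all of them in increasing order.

The consecutive links are each given: P < T; T < J; J < N; N < U; U < H; H < L; L < K; K < S; S < Q; Q < M; M < R.

P < T < J < N < U < H < L < K < S < Q < M < R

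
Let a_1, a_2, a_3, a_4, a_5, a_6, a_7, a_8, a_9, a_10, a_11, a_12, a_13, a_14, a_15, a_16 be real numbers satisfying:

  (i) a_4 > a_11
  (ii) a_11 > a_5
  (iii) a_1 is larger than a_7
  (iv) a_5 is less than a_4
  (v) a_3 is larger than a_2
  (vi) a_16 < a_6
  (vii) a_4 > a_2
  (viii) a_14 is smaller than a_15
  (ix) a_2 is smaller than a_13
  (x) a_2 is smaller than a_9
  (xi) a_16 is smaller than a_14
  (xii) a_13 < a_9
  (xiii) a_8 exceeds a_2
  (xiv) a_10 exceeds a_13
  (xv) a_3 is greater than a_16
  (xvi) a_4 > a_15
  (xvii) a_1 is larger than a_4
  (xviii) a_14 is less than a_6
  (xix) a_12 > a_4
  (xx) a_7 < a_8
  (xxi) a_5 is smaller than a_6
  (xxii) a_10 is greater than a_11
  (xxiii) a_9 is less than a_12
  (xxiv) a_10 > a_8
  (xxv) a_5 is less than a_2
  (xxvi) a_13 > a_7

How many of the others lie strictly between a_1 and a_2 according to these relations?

The relations place a_2 below a_1. An element lies strictly between them when it is forced above a_2 and also forced below a_1.
Above a_2: {a_8, a_4, a_13, a_9, a_3, a_12, a_10}. Below a_1: {a_5, a_16, a_14, a_7, a_15, a_11, a_4}.
Intersection: {a_4} — 1.

1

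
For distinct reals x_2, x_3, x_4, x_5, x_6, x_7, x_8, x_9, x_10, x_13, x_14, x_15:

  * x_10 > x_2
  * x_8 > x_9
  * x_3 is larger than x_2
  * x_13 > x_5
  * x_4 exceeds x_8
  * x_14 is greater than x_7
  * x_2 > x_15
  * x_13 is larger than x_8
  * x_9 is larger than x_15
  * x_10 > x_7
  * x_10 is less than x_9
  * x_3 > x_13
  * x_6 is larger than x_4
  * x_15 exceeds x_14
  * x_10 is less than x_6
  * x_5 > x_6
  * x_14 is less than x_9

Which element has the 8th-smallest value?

The consecutive relations fix a unique order: x_7 < x_14 < x_15 < x_2 < x_10 < x_9 < x_8 < x_4 < x_6 < x_5 < x_13 < x_3.
Counting 8 from the smallest end gives x_4.

x_4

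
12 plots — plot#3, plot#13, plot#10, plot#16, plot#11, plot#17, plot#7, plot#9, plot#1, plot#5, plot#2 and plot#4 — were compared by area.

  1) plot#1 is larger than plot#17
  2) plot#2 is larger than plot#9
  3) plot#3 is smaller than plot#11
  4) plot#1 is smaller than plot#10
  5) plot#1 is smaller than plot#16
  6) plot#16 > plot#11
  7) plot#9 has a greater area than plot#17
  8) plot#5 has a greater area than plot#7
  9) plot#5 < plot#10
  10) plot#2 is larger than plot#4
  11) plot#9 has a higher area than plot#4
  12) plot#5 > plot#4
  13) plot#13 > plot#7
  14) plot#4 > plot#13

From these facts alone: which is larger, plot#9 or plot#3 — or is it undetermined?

undetermined

Following every chain through plot#3: above plot#3 we get plot#11, plot#16.
plot#9 is not reached, and no chain runs the other way from plot#9 to plot#3.
So the given relations leave the order of plot#3 and plot#9 undetermined.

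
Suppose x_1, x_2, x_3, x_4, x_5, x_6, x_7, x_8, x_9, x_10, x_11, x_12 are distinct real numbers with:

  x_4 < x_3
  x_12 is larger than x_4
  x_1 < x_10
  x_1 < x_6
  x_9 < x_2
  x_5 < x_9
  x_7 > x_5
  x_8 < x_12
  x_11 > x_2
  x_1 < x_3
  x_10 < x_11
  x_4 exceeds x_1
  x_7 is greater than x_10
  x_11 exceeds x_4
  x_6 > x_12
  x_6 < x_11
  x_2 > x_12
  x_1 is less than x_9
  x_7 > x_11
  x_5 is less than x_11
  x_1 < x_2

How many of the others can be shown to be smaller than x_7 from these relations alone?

10

Directly below x_7: x_10, x_5, x_11.
One step further: x_1, x_4, x_2, x_6 (7 so far).
One step further: x_9, x_12 (9 so far).
One step further: x_8 (10 so far).
No other element is forced below x_7 by the given relations, so the count is 10.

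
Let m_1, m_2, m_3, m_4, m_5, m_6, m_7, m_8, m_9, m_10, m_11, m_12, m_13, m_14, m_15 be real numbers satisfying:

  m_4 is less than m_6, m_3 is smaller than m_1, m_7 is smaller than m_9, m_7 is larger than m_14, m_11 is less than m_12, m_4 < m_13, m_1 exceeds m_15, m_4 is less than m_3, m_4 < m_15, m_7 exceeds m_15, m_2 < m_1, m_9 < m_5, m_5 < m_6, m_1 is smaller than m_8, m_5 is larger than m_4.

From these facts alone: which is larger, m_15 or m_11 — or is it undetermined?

undetermined

Following every chain through m_15: above m_15 we get m_1, m_8, m_7, m_9, m_5, m_6; below m_15 we get m_4.
m_11 is not reached, and no chain runs the other way from m_11 to m_15.
So the given relations leave the order of m_15 and m_11 undetermined.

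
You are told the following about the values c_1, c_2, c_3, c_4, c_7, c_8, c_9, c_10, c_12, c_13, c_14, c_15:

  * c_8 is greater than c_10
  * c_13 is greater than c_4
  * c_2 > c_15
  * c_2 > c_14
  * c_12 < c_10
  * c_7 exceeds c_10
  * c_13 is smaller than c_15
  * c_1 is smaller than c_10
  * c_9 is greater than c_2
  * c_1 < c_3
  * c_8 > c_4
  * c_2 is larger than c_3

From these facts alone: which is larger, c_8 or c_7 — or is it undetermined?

Following every chain through c_8: below c_8 we get c_12, c_4, c_1, c_10.
c_7 is not reached, and no chain runs the other way from c_7 to c_8.
So the given relations leave the order of c_8 and c_7 undetermined.

undetermined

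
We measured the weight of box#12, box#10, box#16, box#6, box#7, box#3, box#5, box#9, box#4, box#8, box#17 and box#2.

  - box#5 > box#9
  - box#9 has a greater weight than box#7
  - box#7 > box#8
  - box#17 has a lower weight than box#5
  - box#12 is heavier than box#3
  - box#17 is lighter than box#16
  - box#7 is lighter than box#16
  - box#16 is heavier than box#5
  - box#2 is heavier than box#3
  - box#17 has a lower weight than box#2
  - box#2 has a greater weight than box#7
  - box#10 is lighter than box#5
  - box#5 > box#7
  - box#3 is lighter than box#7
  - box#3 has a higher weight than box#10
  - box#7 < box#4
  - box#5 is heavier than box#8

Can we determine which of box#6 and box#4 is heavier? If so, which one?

undetermined

Following every chain through box#6: nothing is chained to box#6.
box#4 is not reached, and no chain runs the other way from box#4 to box#6.
So the given relations leave the order of box#6 and box#4 undetermined.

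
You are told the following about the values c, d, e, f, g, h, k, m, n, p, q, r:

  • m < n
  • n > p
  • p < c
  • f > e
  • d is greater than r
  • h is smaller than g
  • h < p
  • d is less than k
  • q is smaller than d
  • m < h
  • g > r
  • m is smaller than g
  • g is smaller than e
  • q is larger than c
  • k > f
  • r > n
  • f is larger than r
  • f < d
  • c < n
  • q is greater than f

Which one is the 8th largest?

n

Piecing the relations together gives one ordering: m < h < p < c < n < r < g < e < f < q < d < k.
Counting 8 from the largest end gives n.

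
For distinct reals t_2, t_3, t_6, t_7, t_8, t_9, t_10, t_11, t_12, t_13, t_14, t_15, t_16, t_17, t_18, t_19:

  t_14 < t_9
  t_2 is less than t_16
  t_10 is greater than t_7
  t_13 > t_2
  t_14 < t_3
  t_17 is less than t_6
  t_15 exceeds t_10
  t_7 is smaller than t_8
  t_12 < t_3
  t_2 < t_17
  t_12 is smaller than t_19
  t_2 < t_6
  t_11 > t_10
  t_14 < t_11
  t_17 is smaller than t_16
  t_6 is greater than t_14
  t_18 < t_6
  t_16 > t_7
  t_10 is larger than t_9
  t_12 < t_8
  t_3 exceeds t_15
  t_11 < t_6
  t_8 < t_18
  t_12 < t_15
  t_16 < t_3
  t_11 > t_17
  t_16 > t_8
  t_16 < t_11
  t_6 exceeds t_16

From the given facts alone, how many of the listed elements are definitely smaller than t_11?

9

From t_11 the given relations immediately reach t_14, t_17, t_10, t_16.
From those, t_2, t_9, t_7, t_8 — 8 in total.
From those, t_12 — 9 in total.
Nothing else is reachable below t_11; 9 in all.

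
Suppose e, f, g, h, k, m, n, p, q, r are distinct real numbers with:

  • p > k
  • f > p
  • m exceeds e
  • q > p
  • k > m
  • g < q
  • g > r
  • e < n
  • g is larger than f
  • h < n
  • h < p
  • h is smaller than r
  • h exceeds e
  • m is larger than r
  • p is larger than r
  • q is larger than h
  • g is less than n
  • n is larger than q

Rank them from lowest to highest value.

Each adjacent pair is fixed by a given relation: e < h; h < r; r < m; m < k; k < p; p < f; f < g; g < q; q < n. Chaining them end to end gives the full order.

e < h < r < m < k < p < f < g < q < n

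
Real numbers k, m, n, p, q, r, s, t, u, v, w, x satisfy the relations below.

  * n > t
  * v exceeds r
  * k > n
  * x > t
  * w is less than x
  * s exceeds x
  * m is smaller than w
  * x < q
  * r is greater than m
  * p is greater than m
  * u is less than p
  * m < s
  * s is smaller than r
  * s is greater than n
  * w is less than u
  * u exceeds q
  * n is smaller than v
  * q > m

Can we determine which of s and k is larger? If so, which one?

Following every chain through s: above s we get r, v; below s we get m, t, w, n, x.
k is not reached, and no chain runs the other way from k to s.
So the given relations leave the order of s and k undetermined.

undetermined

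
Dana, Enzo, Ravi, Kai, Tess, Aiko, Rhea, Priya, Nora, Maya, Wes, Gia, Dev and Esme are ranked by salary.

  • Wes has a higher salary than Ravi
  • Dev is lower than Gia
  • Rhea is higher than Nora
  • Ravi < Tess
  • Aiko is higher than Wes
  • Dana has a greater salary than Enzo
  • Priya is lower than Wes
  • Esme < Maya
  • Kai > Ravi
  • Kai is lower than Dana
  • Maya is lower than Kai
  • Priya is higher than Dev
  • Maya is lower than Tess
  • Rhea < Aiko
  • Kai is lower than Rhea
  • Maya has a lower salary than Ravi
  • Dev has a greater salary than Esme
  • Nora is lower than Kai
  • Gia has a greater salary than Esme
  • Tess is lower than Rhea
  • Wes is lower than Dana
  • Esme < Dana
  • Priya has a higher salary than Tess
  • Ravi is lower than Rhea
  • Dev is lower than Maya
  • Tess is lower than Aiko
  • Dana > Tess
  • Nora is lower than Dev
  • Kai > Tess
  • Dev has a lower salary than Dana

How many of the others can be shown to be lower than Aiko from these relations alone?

The elements the relations force below Aiko are Esme, Nora, Dev, Maya, Ravi, Tess, Kai, Rhea, Priya, Wes — no chain reaches any other.
That is 10.

10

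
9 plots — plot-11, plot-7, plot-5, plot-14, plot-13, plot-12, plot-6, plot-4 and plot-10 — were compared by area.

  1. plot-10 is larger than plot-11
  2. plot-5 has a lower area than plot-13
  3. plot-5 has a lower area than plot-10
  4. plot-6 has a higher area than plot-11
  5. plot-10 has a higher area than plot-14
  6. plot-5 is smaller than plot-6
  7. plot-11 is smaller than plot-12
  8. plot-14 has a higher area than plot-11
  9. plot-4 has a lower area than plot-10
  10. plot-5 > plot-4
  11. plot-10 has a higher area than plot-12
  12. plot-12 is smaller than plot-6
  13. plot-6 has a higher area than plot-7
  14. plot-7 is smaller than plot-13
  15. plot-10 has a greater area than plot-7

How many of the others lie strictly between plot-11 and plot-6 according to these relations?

1

Chaining upward from plot-11 reaches: plot-12, plot-14, plot-10.
Chaining downward from plot-6 reaches: plot-4, plot-7, plot-5, plot-12.
Strictly between plot-11 and plot-6 are those in both lists: plot-12 — 1 element.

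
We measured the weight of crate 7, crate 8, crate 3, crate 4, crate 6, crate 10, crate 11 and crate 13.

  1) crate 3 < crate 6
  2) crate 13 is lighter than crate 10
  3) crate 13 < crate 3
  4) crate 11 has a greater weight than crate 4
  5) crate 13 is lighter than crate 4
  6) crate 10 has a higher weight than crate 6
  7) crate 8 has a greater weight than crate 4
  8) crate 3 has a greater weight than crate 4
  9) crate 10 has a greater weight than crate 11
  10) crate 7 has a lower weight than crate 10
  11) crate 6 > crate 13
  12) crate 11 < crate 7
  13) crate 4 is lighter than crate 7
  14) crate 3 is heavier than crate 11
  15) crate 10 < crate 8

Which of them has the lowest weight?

Chaining upward from crate 13: directly above it, crate 4, crate 3, crate 6, crate 10; then crate 11, crate 7, crate 8.
That covers every other element, and nothing is given below crate 13, so crate 13 is the lowest weight.

crate 13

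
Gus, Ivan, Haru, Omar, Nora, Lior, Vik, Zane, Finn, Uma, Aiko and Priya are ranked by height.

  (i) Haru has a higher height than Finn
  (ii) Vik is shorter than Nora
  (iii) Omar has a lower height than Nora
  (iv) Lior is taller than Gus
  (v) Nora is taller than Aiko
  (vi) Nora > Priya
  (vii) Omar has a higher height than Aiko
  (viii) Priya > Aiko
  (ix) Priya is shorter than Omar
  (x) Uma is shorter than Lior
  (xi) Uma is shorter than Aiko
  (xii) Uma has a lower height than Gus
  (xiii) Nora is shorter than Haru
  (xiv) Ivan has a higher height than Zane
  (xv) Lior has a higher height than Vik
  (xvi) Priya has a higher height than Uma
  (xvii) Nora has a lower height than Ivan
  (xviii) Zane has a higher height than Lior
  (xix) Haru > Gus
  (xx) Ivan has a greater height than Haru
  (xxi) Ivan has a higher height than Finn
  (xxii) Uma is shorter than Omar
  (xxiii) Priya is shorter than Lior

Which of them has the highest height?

Ivan

Chaining downward from Ivan: directly below it, Finn, Nora, Haru, Zane; then Aiko, Priya, Omar, Gus, Vik, Lior; then Uma.
That covers every other element, and nothing is given above Ivan, so Ivan is the highest height.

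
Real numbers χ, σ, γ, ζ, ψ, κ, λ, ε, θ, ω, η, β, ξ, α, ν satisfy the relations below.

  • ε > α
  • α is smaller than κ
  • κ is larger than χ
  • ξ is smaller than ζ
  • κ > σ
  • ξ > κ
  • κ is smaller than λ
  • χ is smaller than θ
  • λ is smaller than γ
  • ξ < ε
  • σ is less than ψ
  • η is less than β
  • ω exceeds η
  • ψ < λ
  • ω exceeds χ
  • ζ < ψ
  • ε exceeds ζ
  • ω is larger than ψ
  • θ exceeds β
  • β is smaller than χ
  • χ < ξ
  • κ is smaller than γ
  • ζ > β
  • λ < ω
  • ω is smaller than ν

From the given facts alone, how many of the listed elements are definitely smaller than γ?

10

From γ the given relations immediately reach κ, λ.
From those, χ, σ, α, ψ — 6 in total.
From those, β, ζ — 8 in total.
From those, η, ξ — 10 in total.
Nothing else is reachable below γ; 10 in all.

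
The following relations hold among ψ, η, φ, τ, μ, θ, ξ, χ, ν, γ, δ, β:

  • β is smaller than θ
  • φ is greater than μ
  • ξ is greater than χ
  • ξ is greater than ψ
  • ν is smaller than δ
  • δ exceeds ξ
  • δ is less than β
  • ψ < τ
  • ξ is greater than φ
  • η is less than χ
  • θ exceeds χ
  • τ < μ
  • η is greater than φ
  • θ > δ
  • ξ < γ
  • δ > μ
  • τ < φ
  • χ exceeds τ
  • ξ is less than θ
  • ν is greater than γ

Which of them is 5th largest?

Chaining the given pairs: ψ < τ < μ < φ < η < χ < ξ < γ < ν < δ < β < θ.
The 5th largest is γ.

γ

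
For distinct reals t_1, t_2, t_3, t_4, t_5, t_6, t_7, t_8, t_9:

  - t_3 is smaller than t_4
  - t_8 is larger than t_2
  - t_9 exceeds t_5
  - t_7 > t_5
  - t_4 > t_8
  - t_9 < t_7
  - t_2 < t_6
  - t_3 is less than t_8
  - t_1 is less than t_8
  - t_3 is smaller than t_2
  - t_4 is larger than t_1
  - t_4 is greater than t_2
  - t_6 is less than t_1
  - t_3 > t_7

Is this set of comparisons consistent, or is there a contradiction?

consistent

The single ordering t_5 < t_9 < t_7 < t_3 < t_2 < t_6 < t_1 < t_8 < t_4 satisfies every listed relation, so no contradiction arises.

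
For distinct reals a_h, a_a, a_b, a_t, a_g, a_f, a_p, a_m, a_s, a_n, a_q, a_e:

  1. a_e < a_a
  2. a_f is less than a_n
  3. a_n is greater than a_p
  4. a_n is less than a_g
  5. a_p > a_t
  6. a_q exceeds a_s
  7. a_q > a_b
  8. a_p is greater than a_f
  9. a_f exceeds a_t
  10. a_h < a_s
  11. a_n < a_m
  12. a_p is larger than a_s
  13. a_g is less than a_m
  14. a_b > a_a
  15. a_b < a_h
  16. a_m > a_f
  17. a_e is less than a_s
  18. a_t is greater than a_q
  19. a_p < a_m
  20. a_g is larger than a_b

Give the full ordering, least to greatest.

Nothing is placed below a_e, so it is least; from there a_e < a_a; a_a < a_b; a_b < a_h; a_h < a_s; a_s < a_q; a_q < a_t; a_t < a_f; a_f < a_p; a_p < a_n; a_n < a_g; a_g < a_m, each given directly.

a_e < a_a < a_b < a_h < a_s < a_q < a_t < a_f < a_p < a_n < a_g < a_m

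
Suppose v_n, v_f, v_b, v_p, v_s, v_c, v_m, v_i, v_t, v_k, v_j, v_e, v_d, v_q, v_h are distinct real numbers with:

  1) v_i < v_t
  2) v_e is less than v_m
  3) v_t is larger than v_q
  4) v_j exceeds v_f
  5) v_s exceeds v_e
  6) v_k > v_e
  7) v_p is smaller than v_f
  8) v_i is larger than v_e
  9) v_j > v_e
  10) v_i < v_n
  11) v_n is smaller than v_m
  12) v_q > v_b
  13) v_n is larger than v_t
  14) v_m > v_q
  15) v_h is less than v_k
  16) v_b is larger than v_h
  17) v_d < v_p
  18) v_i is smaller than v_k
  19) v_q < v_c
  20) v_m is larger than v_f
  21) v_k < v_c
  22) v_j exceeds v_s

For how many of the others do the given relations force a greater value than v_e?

Directly above v_e: v_i, v_s, v_k, v_j, v_m.
One step further: v_c, v_t, v_n (8 so far).
No other element is forced above v_e by the given relations, so the count is 8.

8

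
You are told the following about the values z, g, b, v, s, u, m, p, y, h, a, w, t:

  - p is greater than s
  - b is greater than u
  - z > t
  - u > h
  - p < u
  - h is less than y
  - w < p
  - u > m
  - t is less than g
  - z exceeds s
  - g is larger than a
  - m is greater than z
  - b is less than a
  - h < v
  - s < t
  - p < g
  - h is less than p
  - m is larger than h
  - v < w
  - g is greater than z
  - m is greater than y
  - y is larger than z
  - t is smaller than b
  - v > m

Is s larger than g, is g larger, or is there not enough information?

g

Following the relations from s: s < t < z < y < m < v < w < p < u < b < a < g.
So g is larger.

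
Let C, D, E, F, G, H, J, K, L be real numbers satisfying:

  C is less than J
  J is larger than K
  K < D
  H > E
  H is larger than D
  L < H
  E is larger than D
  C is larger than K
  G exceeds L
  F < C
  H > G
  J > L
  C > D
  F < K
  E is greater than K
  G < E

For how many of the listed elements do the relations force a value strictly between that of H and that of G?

The relations place G below H. An element lies strictly between them when it is forced above G and also forced below H.
Above G: {E}. Below H: {L, F, K, D, E}.
Intersection: {E} — 1.

1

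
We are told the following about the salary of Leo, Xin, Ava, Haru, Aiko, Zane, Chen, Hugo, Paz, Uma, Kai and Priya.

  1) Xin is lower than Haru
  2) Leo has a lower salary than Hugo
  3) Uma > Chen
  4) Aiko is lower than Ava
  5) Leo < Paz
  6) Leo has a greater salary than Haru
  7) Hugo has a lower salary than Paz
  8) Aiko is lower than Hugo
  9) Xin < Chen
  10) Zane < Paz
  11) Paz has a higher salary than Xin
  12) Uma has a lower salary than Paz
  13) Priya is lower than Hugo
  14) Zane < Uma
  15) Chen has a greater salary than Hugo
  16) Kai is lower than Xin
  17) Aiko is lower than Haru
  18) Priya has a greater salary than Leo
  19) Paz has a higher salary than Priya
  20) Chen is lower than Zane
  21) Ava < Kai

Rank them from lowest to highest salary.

Each adjacent pair is fixed by a given relation: Aiko < Ava; Ava < Kai; Kai < Xin; Xin < Haru; Haru < Leo; Leo < Priya; Priya < Hugo; Hugo < Chen; Chen < Zane; Zane < Uma; Uma < Paz. Chaining them end to end gives the full order.

Aiko < Ava < Kai < Xin < Haru < Leo < Priya < Hugo < Chen < Zane < Uma < Paz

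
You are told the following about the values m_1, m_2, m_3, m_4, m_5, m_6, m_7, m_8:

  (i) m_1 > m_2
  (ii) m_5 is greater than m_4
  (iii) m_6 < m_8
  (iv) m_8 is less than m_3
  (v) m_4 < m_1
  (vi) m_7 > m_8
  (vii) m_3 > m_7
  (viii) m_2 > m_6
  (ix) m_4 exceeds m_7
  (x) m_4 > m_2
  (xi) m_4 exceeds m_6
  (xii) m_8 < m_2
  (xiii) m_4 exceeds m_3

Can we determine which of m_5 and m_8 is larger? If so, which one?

m_8 < m_7 and m_7 < m_3 give m_8 < m_3.
Then m_3 < m_4 extends the chain to m_4.
Then m_4 < m_5 extends the chain to m_5.
So m_5 is larger.

m_5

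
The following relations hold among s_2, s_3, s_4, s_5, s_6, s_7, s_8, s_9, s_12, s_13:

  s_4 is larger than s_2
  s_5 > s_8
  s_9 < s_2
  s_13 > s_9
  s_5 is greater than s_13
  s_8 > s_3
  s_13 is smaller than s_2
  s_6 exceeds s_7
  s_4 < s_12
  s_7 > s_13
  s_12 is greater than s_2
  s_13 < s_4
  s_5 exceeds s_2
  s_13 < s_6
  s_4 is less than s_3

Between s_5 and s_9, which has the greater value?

s_5

The relevant relations are s_9 < s_13; s_13 < s_2; s_2 < s_4; s_4 < s_3; s_3 < s_8; s_8 < s_5.
Together: s_9 < s_13 < s_2 < s_4 < s_3 < s_8 < s_5.
So s_9 < s_5; s_5 is the larger of the two.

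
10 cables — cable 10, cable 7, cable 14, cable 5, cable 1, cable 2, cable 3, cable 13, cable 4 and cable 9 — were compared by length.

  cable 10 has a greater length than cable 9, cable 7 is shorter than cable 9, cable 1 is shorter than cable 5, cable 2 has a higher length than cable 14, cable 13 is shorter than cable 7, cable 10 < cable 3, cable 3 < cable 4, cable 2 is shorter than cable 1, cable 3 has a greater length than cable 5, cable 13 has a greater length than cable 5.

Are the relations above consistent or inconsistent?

The single ordering cable 14 < cable 2 < cable 1 < cable 5 < cable 13 < cable 7 < cable 9 < cable 10 < cable 3 < cable 4 satisfies every listed relation, so no contradiction arises.

consistent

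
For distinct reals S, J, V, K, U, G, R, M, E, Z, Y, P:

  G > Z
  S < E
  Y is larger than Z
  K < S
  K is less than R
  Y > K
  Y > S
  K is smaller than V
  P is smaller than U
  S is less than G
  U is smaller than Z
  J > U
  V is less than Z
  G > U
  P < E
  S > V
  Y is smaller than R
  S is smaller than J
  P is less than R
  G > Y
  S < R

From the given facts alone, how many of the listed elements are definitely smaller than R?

Directly below R: K, P, S, Y.
One step further: V, Z (6 so far).
One step further: U (7 so far).
No other element is forced below R by the given relations, so the count is 7.

7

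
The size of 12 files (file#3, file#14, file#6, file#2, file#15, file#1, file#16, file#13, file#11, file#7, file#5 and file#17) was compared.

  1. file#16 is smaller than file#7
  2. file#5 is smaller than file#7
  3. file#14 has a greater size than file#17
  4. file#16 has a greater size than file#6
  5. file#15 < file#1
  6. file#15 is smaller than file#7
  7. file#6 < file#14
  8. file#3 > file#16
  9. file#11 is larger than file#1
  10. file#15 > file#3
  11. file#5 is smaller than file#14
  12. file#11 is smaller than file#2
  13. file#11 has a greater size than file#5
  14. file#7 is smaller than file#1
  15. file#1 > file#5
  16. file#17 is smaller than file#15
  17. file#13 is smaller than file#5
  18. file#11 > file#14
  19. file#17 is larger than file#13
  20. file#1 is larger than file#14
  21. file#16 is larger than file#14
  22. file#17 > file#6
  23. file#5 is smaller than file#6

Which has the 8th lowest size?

file#15

Piecing the relations together gives one ordering: file#13 < file#5 < file#6 < file#17 < file#14 < file#16 < file#3 < file#15 < file#7 < file#1 < file#11 < file#2.
Counting 8 from the smallest end gives file#15.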